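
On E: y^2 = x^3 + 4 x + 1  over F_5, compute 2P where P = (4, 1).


k = 2 = 10_2 (binary, LSB first: 01)
Double-and-add from P = (4, 1):
  bit 0 = 0: acc unchanged = O
  bit 1 = 1: acc = O + (3, 0) = (3, 0)

2P = (3, 0)


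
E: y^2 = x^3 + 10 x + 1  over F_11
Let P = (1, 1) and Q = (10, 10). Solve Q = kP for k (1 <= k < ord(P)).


Enumerate multiples of P until we hit Q = (10, 10):
  1P = (1, 1)
  2P = (10, 1)
  3P = (0, 10)
  4P = (3, 6)
  5P = (5, 0)
  6P = (3, 5)
  7P = (0, 1)
  8P = (10, 10)
Match found at i = 8.

k = 8


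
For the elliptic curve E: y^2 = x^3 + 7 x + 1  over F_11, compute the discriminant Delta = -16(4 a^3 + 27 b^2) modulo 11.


4 a^3 + 27 b^2 = 4*7^3 + 27*1^2 = 1372 + 27 = 1399
Delta = -16 * (1399) = -22384
Delta mod 11 = 1

Delta = 1 (mod 11)


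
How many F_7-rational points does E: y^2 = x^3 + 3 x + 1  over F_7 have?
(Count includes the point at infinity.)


For each x in F_7, count y with y^2 = x^3 + 3 x + 1 mod 7:
  x = 0: RHS = 1, y in [1, 6]  -> 2 point(s)
  x = 2: RHS = 1, y in [1, 6]  -> 2 point(s)
  x = 3: RHS = 2, y in [3, 4]  -> 2 point(s)
  x = 4: RHS = 0, y in [0]  -> 1 point(s)
  x = 5: RHS = 1, y in [1, 6]  -> 2 point(s)
  x = 6: RHS = 4, y in [2, 5]  -> 2 point(s)
Affine points: 11. Add the point at infinity: total = 12.

#E(F_7) = 12


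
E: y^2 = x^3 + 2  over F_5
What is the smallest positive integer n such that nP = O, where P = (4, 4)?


Compute successive multiples of P until we hit O:
  1P = (4, 4)
  2P = (3, 2)
  3P = (2, 0)
  4P = (3, 3)
  5P = (4, 1)
  6P = O

ord(P) = 6


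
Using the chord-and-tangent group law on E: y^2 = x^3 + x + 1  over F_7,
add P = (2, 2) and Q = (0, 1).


P != Q, so use the chord formula.
s = (y2 - y1) / (x2 - x1) = (6) / (5) mod 7 = 4
x3 = s^2 - x1 - x2 mod 7 = 4^2 - 2 - 0 = 0
y3 = s (x1 - x3) - y1 mod 7 = 4 * (2 - 0) - 2 = 6

P + Q = (0, 6)


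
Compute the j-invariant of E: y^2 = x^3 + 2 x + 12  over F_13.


Delta = -16(4 a^3 + 27 b^2) mod 13 = 5
-1728 * (4 a)^3 = -1728 * (4*2)^3 mod 13 = 5
j = 5 * 5^(-1) mod 13 = 1

j = 1 (mod 13)


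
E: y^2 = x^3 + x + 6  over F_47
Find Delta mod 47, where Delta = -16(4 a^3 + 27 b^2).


4 a^3 + 27 b^2 = 4*1^3 + 27*6^2 = 4 + 972 = 976
Delta = -16 * (976) = -15616
Delta mod 47 = 35

Delta = 35 (mod 47)


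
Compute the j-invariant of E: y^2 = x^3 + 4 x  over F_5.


Delta = -16(4 a^3 + 27 b^2) mod 5 = 4
-1728 * (4 a)^3 = -1728 * (4*4)^3 mod 5 = 2
j = 2 * 4^(-1) mod 5 = 3

j = 3 (mod 5)


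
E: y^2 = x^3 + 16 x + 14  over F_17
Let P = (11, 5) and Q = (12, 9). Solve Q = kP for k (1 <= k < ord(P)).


Enumerate multiples of P until we hit Q = (12, 9):
  1P = (11, 5)
  2P = (8, 5)
  3P = (15, 12)
  4P = (10, 1)
  5P = (12, 8)
  6P = (3, 2)
  7P = (5, 10)
  8P = (5, 7)
  9P = (3, 15)
  10P = (12, 9)
Match found at i = 10.

k = 10


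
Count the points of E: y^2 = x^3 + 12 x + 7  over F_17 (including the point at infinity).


For each x in F_17, count y with y^2 = x^3 + 12 x + 7 mod 17:
  x = 3: RHS = 2, y in [6, 11]  -> 2 point(s)
  x = 4: RHS = 0, y in [0]  -> 1 point(s)
  x = 7: RHS = 9, y in [3, 14]  -> 2 point(s)
  x = 11: RHS = 8, y in [5, 12]  -> 2 point(s)
  x = 12: RHS = 9, y in [3, 14]  -> 2 point(s)
  x = 15: RHS = 9, y in [3, 14]  -> 2 point(s)
Affine points: 11. Add the point at infinity: total = 12.

#E(F_17) = 12


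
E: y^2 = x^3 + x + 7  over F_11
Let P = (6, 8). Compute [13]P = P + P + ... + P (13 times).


k = 13 = 1101_2 (binary, LSB first: 1011)
Double-and-add from P = (6, 8):
  bit 0 = 1: acc = O + (6, 8) = (6, 8)
  bit 1 = 0: acc unchanged = (6, 8)
  bit 2 = 1: acc = (6, 8) + (10, 7) = (4, 8)
  bit 3 = 1: acc = (4, 8) + (5, 7) = (3, 2)

13P = (3, 2)


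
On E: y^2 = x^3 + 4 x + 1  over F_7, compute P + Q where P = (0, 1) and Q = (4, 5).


P != Q, so use the chord formula.
s = (y2 - y1) / (x2 - x1) = (4) / (4) mod 7 = 1
x3 = s^2 - x1 - x2 mod 7 = 1^2 - 0 - 4 = 4
y3 = s (x1 - x3) - y1 mod 7 = 1 * (0 - 4) - 1 = 2

P + Q = (4, 2)


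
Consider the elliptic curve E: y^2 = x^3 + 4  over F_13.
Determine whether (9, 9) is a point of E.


Check whether y^2 = x^3 + 0 x + 4 (mod 13) for (x, y) = (9, 9).
LHS: y^2 = 9^2 mod 13 = 3
RHS: x^3 + 0 x + 4 = 9^3 + 0*9 + 4 mod 13 = 5
LHS != RHS

No, not on the curve


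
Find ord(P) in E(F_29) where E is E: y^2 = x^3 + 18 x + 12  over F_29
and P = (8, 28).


Compute successive multiples of P until we hit O:
  1P = (8, 28)
  2P = (18, 7)
  3P = (28, 14)
  4P = (28, 15)
  5P = (18, 22)
  6P = (8, 1)
  7P = O

ord(P) = 7


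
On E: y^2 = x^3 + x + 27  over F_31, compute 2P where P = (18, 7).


Doubling: s = (3 x1^2 + a) / (2 y1)
s = (3*18^2 + 1) / (2*7) mod 31 = 23
x3 = s^2 - 2 x1 mod 31 = 23^2 - 2*18 = 28
y3 = s (x1 - x3) - y1 mod 31 = 23 * (18 - 28) - 7 = 11

2P = (28, 11)


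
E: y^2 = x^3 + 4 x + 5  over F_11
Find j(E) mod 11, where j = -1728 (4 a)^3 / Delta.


Delta = -16(4 a^3 + 27 b^2) mod 11 = 9
-1728 * (4 a)^3 = -1728 * (4*4)^3 mod 11 = 7
j = 7 * 9^(-1) mod 11 = 2

j = 2 (mod 11)


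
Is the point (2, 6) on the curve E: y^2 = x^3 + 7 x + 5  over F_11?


Check whether y^2 = x^3 + 7 x + 5 (mod 11) for (x, y) = (2, 6).
LHS: y^2 = 6^2 mod 11 = 3
RHS: x^3 + 7 x + 5 = 2^3 + 7*2 + 5 mod 11 = 5
LHS != RHS

No, not on the curve


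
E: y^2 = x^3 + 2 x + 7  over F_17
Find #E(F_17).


For each x in F_17, count y with y^2 = x^3 + 2 x + 7 mod 17:
  x = 2: RHS = 2, y in [6, 11]  -> 2 point(s)
  x = 8: RHS = 8, y in [5, 12]  -> 2 point(s)
  x = 11: RHS = 0, y in [0]  -> 1 point(s)
  x = 12: RHS = 8, y in [5, 12]  -> 2 point(s)
  x = 14: RHS = 8, y in [5, 12]  -> 2 point(s)
  x = 16: RHS = 4, y in [2, 15]  -> 2 point(s)
Affine points: 11. Add the point at infinity: total = 12.

#E(F_17) = 12


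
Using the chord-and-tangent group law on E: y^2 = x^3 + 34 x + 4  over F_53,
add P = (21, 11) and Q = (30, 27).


P != Q, so use the chord formula.
s = (y2 - y1) / (x2 - x1) = (16) / (9) mod 53 = 43
x3 = s^2 - x1 - x2 mod 53 = 43^2 - 21 - 30 = 49
y3 = s (x1 - x3) - y1 mod 53 = 43 * (21 - 49) - 11 = 4

P + Q = (49, 4)


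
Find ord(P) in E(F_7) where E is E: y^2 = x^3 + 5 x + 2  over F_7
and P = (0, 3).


Compute successive multiples of P until we hit O:
  1P = (0, 3)
  2P = (4, 3)
  3P = (3, 4)
  4P = (1, 6)
  5P = (1, 1)
  6P = (3, 3)
  7P = (4, 4)
  8P = (0, 4)
  ... (continuing to 9P)
  9P = O

ord(P) = 9


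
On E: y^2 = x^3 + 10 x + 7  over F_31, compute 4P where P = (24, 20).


k = 4 = 100_2 (binary, LSB first: 001)
Double-and-add from P = (24, 20):
  bit 0 = 0: acc unchanged = O
  bit 1 = 0: acc unchanged = O
  bit 2 = 1: acc = O + (24, 20) = (24, 20)

4P = (24, 20)


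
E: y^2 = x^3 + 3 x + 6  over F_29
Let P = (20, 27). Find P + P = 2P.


Doubling: s = (3 x1^2 + a) / (2 y1)
s = (3*20^2 + 3) / (2*27) mod 29 = 11
x3 = s^2 - 2 x1 mod 29 = 11^2 - 2*20 = 23
y3 = s (x1 - x3) - y1 mod 29 = 11 * (20 - 23) - 27 = 27

2P = (23, 27)


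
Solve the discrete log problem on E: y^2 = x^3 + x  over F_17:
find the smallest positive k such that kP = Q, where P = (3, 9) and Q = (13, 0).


Enumerate multiples of P until we hit Q = (13, 0):
  1P = (3, 9)
  2P = (13, 0)
Match found at i = 2.

k = 2


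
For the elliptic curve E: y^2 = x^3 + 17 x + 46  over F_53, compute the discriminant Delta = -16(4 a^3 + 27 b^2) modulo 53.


4 a^3 + 27 b^2 = 4*17^3 + 27*46^2 = 19652 + 57132 = 76784
Delta = -16 * (76784) = -1228544
Delta mod 53 = 49

Delta = 49 (mod 53)


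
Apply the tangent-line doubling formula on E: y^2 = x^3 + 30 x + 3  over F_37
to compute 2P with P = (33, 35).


Doubling: s = (3 x1^2 + a) / (2 y1)
s = (3*33^2 + 30) / (2*35) mod 37 = 36
x3 = s^2 - 2 x1 mod 37 = 36^2 - 2*33 = 9
y3 = s (x1 - x3) - y1 mod 37 = 36 * (33 - 9) - 35 = 15

2P = (9, 15)


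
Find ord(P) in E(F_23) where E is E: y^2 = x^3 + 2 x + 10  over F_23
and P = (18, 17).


Compute successive multiples of P until we hit O:
  1P = (18, 17)
  2P = (13, 18)
  3P = (4, 17)
  4P = (1, 6)
  5P = (8, 3)
  6P = (10, 8)
  7P = (11, 11)
  8P = (6, 13)
  ... (continuing to 20P)
  20P = O

ord(P) = 20


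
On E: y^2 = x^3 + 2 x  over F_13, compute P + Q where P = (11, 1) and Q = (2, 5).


P != Q, so use the chord formula.
s = (y2 - y1) / (x2 - x1) = (4) / (4) mod 13 = 1
x3 = s^2 - x1 - x2 mod 13 = 1^2 - 11 - 2 = 1
y3 = s (x1 - x3) - y1 mod 13 = 1 * (11 - 1) - 1 = 9

P + Q = (1, 9)


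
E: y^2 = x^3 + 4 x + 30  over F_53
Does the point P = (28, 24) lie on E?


Check whether y^2 = x^3 + 4 x + 30 (mod 53) for (x, y) = (28, 24).
LHS: y^2 = 24^2 mod 53 = 46
RHS: x^3 + 4 x + 30 = 28^3 + 4*28 + 30 mod 53 = 46
LHS = RHS

Yes, on the curve


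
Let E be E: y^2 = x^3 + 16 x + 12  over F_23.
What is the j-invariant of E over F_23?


Delta = -16(4 a^3 + 27 b^2) mod 23 = 17
-1728 * (4 a)^3 = -1728 * (4*16)^3 mod 23 = 7
j = 7 * 17^(-1) mod 23 = 18

j = 18 (mod 23)


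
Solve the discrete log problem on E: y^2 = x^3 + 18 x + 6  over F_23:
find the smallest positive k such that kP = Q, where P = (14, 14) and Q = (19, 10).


Enumerate multiples of P until we hit Q = (19, 10):
  1P = (14, 14)
  2P = (4, 2)
  3P = (0, 12)
  4P = (17, 2)
  5P = (8, 8)
  6P = (2, 21)
  7P = (19, 10)
Match found at i = 7.

k = 7


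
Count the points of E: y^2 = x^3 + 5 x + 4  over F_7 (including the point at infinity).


For each x in F_7, count y with y^2 = x^3 + 5 x + 4 mod 7:
  x = 0: RHS = 4, y in [2, 5]  -> 2 point(s)
  x = 2: RHS = 1, y in [1, 6]  -> 2 point(s)
  x = 3: RHS = 4, y in [2, 5]  -> 2 point(s)
  x = 4: RHS = 4, y in [2, 5]  -> 2 point(s)
  x = 5: RHS = 0, y in [0]  -> 1 point(s)
Affine points: 9. Add the point at infinity: total = 10.

#E(F_7) = 10


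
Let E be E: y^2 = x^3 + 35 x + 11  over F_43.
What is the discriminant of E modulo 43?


4 a^3 + 27 b^2 = 4*35^3 + 27*11^2 = 171500 + 3267 = 174767
Delta = -16 * (174767) = -2796272
Delta mod 43 = 18

Delta = 18 (mod 43)


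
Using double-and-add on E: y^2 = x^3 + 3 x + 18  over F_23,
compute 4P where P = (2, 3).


k = 4 = 100_2 (binary, LSB first: 001)
Double-and-add from P = (2, 3):
  bit 0 = 0: acc unchanged = O
  bit 1 = 0: acc unchanged = O
  bit 2 = 1: acc = O + (2, 20) = (2, 20)

4P = (2, 20)


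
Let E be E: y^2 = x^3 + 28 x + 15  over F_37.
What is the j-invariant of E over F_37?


Delta = -16(4 a^3 + 27 b^2) mod 37 = 35
-1728 * (4 a)^3 = -1728 * (4*28)^3 mod 37 = 11
j = 11 * 35^(-1) mod 37 = 13

j = 13 (mod 37)


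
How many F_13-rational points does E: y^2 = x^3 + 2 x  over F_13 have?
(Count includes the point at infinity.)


For each x in F_13, count y with y^2 = x^3 + 2 x + 0 mod 13:
  x = 0: RHS = 0, y in [0]  -> 1 point(s)
  x = 1: RHS = 3, y in [4, 9]  -> 2 point(s)
  x = 2: RHS = 12, y in [5, 8]  -> 2 point(s)
  x = 11: RHS = 1, y in [1, 12]  -> 2 point(s)
  x = 12: RHS = 10, y in [6, 7]  -> 2 point(s)
Affine points: 9. Add the point at infinity: total = 10.

#E(F_13) = 10


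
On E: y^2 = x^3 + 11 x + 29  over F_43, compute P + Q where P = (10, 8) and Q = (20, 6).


P != Q, so use the chord formula.
s = (y2 - y1) / (x2 - x1) = (41) / (10) mod 43 = 17
x3 = s^2 - x1 - x2 mod 43 = 17^2 - 10 - 20 = 1
y3 = s (x1 - x3) - y1 mod 43 = 17 * (10 - 1) - 8 = 16

P + Q = (1, 16)


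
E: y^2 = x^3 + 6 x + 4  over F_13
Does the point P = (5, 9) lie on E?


Check whether y^2 = x^3 + 6 x + 4 (mod 13) for (x, y) = (5, 9).
LHS: y^2 = 9^2 mod 13 = 3
RHS: x^3 + 6 x + 4 = 5^3 + 6*5 + 4 mod 13 = 3
LHS = RHS

Yes, on the curve


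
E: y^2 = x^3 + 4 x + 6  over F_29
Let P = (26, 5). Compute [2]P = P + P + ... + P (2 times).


k = 2 = 10_2 (binary, LSB first: 01)
Double-and-add from P = (26, 5):
  bit 0 = 0: acc unchanged = O
  bit 1 = 1: acc = O + (13, 15) = (13, 15)

2P = (13, 15)


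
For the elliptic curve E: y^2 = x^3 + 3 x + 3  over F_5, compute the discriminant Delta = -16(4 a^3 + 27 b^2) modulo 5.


4 a^3 + 27 b^2 = 4*3^3 + 27*3^2 = 108 + 243 = 351
Delta = -16 * (351) = -5616
Delta mod 5 = 4

Delta = 4 (mod 5)


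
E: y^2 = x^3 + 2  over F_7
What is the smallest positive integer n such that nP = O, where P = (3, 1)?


Compute successive multiples of P until we hit O:
  1P = (3, 1)
  2P = (3, 6)
  3P = O

ord(P) = 3


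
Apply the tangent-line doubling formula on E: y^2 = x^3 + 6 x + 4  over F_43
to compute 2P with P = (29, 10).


Doubling: s = (3 x1^2 + a) / (2 y1)
s = (3*29^2 + 6) / (2*10) mod 43 = 34
x3 = s^2 - 2 x1 mod 43 = 34^2 - 2*29 = 23
y3 = s (x1 - x3) - y1 mod 43 = 34 * (29 - 23) - 10 = 22

2P = (23, 22)


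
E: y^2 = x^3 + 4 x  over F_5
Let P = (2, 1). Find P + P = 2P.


Doubling: s = (3 x1^2 + a) / (2 y1)
s = (3*2^2 + 4) / (2*1) mod 5 = 3
x3 = s^2 - 2 x1 mod 5 = 3^2 - 2*2 = 0
y3 = s (x1 - x3) - y1 mod 5 = 3 * (2 - 0) - 1 = 0

2P = (0, 0)


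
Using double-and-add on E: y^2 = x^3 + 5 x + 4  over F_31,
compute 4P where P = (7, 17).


k = 4 = 100_2 (binary, LSB first: 001)
Double-and-add from P = (7, 17):
  bit 0 = 0: acc unchanged = O
  bit 1 = 0: acc unchanged = O
  bit 2 = 1: acc = O + (14, 11) = (14, 11)

4P = (14, 11)


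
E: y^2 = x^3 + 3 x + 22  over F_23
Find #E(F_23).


For each x in F_23, count y with y^2 = x^3 + 3 x + 22 mod 23:
  x = 1: RHS = 3, y in [7, 16]  -> 2 point(s)
  x = 2: RHS = 13, y in [6, 17]  -> 2 point(s)
  x = 3: RHS = 12, y in [9, 14]  -> 2 point(s)
  x = 4: RHS = 6, y in [11, 12]  -> 2 point(s)
  x = 5: RHS = 1, y in [1, 22]  -> 2 point(s)
  x = 6: RHS = 3, y in [7, 16]  -> 2 point(s)
  x = 7: RHS = 18, y in [8, 15]  -> 2 point(s)
  x = 8: RHS = 6, y in [11, 12]  -> 2 point(s)
  x = 11: RHS = 6, y in [11, 12]  -> 2 point(s)
  x = 13: RHS = 4, y in [2, 21]  -> 2 point(s)
  x = 14: RHS = 2, y in [5, 18]  -> 2 point(s)
  x = 16: RHS = 3, y in [7, 16]  -> 2 point(s)
  x = 17: RHS = 18, y in [8, 15]  -> 2 point(s)
  x = 20: RHS = 9, y in [3, 20]  -> 2 point(s)
  x = 21: RHS = 8, y in [10, 13]  -> 2 point(s)
  x = 22: RHS = 18, y in [8, 15]  -> 2 point(s)
Affine points: 32. Add the point at infinity: total = 33.

#E(F_23) = 33


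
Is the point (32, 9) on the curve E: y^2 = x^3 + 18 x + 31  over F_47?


Check whether y^2 = x^3 + 18 x + 31 (mod 47) for (x, y) = (32, 9).
LHS: y^2 = 9^2 mod 47 = 34
RHS: x^3 + 18 x + 31 = 32^3 + 18*32 + 31 mod 47 = 5
LHS != RHS

No, not on the curve


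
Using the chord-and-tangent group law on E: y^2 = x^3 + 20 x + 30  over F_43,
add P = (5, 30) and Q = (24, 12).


P != Q, so use the chord formula.
s = (y2 - y1) / (x2 - x1) = (25) / (19) mod 43 = 33
x3 = s^2 - x1 - x2 mod 43 = 33^2 - 5 - 24 = 28
y3 = s (x1 - x3) - y1 mod 43 = 33 * (5 - 28) - 30 = 28

P + Q = (28, 28)


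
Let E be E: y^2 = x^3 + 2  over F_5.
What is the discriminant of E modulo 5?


4 a^3 + 27 b^2 = 4*0^3 + 27*2^2 = 0 + 108 = 108
Delta = -16 * (108) = -1728
Delta mod 5 = 2

Delta = 2 (mod 5)


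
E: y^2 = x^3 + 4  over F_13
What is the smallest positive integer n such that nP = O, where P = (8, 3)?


Compute successive multiples of P until we hit O:
  1P = (8, 3)
  2P = (7, 3)
  3P = (11, 10)
  4P = (11, 3)
  5P = (7, 10)
  6P = (8, 10)
  7P = O

ord(P) = 7


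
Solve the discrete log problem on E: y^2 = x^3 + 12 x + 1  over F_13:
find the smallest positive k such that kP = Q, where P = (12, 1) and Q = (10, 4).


Enumerate multiples of P until we hit Q = (10, 4):
  1P = (12, 1)
  2P = (3, 8)
  3P = (10, 9)
  4P = (7, 5)
  5P = (4, 3)
  6P = (6, 4)
  7P = (5, 2)
  8P = (0, 1)
  9P = (1, 12)
  10P = (1, 1)
  11P = (0, 12)
  12P = (5, 11)
  13P = (6, 9)
  14P = (4, 10)
  15P = (7, 8)
  16P = (10, 4)
Match found at i = 16.

k = 16


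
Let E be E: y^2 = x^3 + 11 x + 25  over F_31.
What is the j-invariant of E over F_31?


Delta = -16(4 a^3 + 27 b^2) mod 31 = 14
-1728 * (4 a)^3 = -1728 * (4*11)^3 mod 31 = 30
j = 30 * 14^(-1) mod 31 = 11

j = 11 (mod 31)


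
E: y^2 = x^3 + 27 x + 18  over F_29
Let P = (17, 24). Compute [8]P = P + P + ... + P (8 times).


k = 8 = 1000_2 (binary, LSB first: 0001)
Double-and-add from P = (17, 24):
  bit 0 = 0: acc unchanged = O
  bit 1 = 0: acc unchanged = O
  bit 2 = 0: acc unchanged = O
  bit 3 = 1: acc = O + (17, 5) = (17, 5)

8P = (17, 5)


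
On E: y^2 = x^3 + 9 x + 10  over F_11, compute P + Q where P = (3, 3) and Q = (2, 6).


P != Q, so use the chord formula.
s = (y2 - y1) / (x2 - x1) = (3) / (10) mod 11 = 8
x3 = s^2 - x1 - x2 mod 11 = 8^2 - 3 - 2 = 4
y3 = s (x1 - x3) - y1 mod 11 = 8 * (3 - 4) - 3 = 0

P + Q = (4, 0)


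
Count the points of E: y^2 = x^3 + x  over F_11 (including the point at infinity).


For each x in F_11, count y with y^2 = x^3 + 1 x + 0 mod 11:
  x = 0: RHS = 0, y in [0]  -> 1 point(s)
  x = 5: RHS = 9, y in [3, 8]  -> 2 point(s)
  x = 7: RHS = 9, y in [3, 8]  -> 2 point(s)
  x = 8: RHS = 3, y in [5, 6]  -> 2 point(s)
  x = 9: RHS = 1, y in [1, 10]  -> 2 point(s)
  x = 10: RHS = 9, y in [3, 8]  -> 2 point(s)
Affine points: 11. Add the point at infinity: total = 12.

#E(F_11) = 12


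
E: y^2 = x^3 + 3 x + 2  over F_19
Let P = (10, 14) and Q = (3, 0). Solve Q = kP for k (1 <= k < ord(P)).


Enumerate multiples of P until we hit Q = (3, 0):
  1P = (10, 14)
  2P = (3, 0)
Match found at i = 2.

k = 2


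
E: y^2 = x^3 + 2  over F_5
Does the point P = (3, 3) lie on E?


Check whether y^2 = x^3 + 0 x + 2 (mod 5) for (x, y) = (3, 3).
LHS: y^2 = 3^2 mod 5 = 4
RHS: x^3 + 0 x + 2 = 3^3 + 0*3 + 2 mod 5 = 4
LHS = RHS

Yes, on the curve


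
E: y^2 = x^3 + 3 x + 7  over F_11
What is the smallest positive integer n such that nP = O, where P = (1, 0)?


Compute successive multiples of P until we hit O:
  1P = (1, 0)
  2P = O

ord(P) = 2


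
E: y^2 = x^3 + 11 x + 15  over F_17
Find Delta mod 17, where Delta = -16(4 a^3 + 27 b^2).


4 a^3 + 27 b^2 = 4*11^3 + 27*15^2 = 5324 + 6075 = 11399
Delta = -16 * (11399) = -182384
Delta mod 17 = 9

Delta = 9 (mod 17)


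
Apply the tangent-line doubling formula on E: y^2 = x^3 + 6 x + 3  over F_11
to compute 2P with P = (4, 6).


Doubling: s = (3 x1^2 + a) / (2 y1)
s = (3*4^2 + 6) / (2*6) mod 11 = 10
x3 = s^2 - 2 x1 mod 11 = 10^2 - 2*4 = 4
y3 = s (x1 - x3) - y1 mod 11 = 10 * (4 - 4) - 6 = 5

2P = (4, 5)


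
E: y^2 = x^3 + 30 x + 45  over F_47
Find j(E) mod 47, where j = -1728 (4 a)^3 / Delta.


Delta = -16(4 a^3 + 27 b^2) mod 47 = 13
-1728 * (4 a)^3 = -1728 * (4*30)^3 mod 47 = 25
j = 25 * 13^(-1) mod 47 = 20

j = 20 (mod 47)


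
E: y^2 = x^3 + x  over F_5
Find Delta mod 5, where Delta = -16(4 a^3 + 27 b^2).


4 a^3 + 27 b^2 = 4*1^3 + 27*0^2 = 4 + 0 = 4
Delta = -16 * (4) = -64
Delta mod 5 = 1

Delta = 1 (mod 5)


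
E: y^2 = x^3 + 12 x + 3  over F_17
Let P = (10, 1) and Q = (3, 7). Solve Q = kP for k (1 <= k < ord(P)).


Enumerate multiples of P until we hit Q = (3, 7):
  1P = (10, 1)
  2P = (6, 11)
  3P = (3, 7)
Match found at i = 3.

k = 3


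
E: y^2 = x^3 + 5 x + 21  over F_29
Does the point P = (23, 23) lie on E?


Check whether y^2 = x^3 + 5 x + 21 (mod 29) for (x, y) = (23, 23).
LHS: y^2 = 23^2 mod 29 = 7
RHS: x^3 + 5 x + 21 = 23^3 + 5*23 + 21 mod 29 = 7
LHS = RHS

Yes, on the curve


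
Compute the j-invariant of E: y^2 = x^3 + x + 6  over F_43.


Delta = -16(4 a^3 + 27 b^2) mod 43 = 36
-1728 * (4 a)^3 = -1728 * (4*1)^3 mod 43 = 4
j = 4 * 36^(-1) mod 43 = 24

j = 24 (mod 43)


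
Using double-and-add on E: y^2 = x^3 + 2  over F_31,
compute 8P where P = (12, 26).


k = 8 = 1000_2 (binary, LSB first: 0001)
Double-and-add from P = (12, 26):
  bit 0 = 0: acc unchanged = O
  bit 1 = 0: acc unchanged = O
  bit 2 = 0: acc unchanged = O
  bit 3 = 1: acc = O + (12, 5) = (12, 5)

8P = (12, 5)


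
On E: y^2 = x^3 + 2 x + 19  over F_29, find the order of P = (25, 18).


Compute successive multiples of P until we hit O:
  1P = (25, 18)
  2P = (17, 6)
  3P = (11, 3)
  4P = (23, 9)
  5P = (23, 20)
  6P = (11, 26)
  7P = (17, 23)
  8P = (25, 11)
  ... (continuing to 9P)
  9P = O

ord(P) = 9


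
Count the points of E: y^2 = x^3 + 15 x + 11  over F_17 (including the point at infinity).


For each x in F_17, count y with y^2 = x^3 + 15 x + 11 mod 17:
  x = 2: RHS = 15, y in [7, 10]  -> 2 point(s)
  x = 3: RHS = 15, y in [7, 10]  -> 2 point(s)
  x = 4: RHS = 16, y in [4, 13]  -> 2 point(s)
  x = 7: RHS = 0, y in [0]  -> 1 point(s)
  x = 9: RHS = 8, y in [5, 12]  -> 2 point(s)
  x = 12: RHS = 15, y in [7, 10]  -> 2 point(s)
Affine points: 11. Add the point at infinity: total = 12.

#E(F_17) = 12


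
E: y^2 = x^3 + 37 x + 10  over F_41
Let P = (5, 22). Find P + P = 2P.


Doubling: s = (3 x1^2 + a) / (2 y1)
s = (3*5^2 + 37) / (2*22) mod 41 = 10
x3 = s^2 - 2 x1 mod 41 = 10^2 - 2*5 = 8
y3 = s (x1 - x3) - y1 mod 41 = 10 * (5 - 8) - 22 = 30

2P = (8, 30)


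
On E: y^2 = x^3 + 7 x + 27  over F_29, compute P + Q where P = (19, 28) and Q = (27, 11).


P != Q, so use the chord formula.
s = (y2 - y1) / (x2 - x1) = (12) / (8) mod 29 = 16
x3 = s^2 - x1 - x2 mod 29 = 16^2 - 19 - 27 = 7
y3 = s (x1 - x3) - y1 mod 29 = 16 * (19 - 7) - 28 = 19

P + Q = (7, 19)


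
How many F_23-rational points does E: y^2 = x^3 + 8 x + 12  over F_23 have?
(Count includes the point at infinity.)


For each x in F_23, count y with y^2 = x^3 + 8 x + 12 mod 23:
  x = 0: RHS = 12, y in [9, 14]  -> 2 point(s)
  x = 2: RHS = 13, y in [6, 17]  -> 2 point(s)
  x = 4: RHS = 16, y in [4, 19]  -> 2 point(s)
  x = 5: RHS = 16, y in [4, 19]  -> 2 point(s)
  x = 6: RHS = 0, y in [0]  -> 1 point(s)
  x = 8: RHS = 13, y in [6, 17]  -> 2 point(s)
  x = 9: RHS = 8, y in [10, 13]  -> 2 point(s)
  x = 13: RHS = 13, y in [6, 17]  -> 2 point(s)
  x = 14: RHS = 16, y in [4, 19]  -> 2 point(s)
  x = 16: RHS = 4, y in [2, 21]  -> 2 point(s)
  x = 17: RHS = 1, y in [1, 22]  -> 2 point(s)
  x = 18: RHS = 8, y in [10, 13]  -> 2 point(s)
  x = 19: RHS = 8, y in [10, 13]  -> 2 point(s)
  x = 22: RHS = 3, y in [7, 16]  -> 2 point(s)
Affine points: 27. Add the point at infinity: total = 28.

#E(F_23) = 28


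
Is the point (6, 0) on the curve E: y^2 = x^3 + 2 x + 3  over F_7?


Check whether y^2 = x^3 + 2 x + 3 (mod 7) for (x, y) = (6, 0).
LHS: y^2 = 0^2 mod 7 = 0
RHS: x^3 + 2 x + 3 = 6^3 + 2*6 + 3 mod 7 = 0
LHS = RHS

Yes, on the curve


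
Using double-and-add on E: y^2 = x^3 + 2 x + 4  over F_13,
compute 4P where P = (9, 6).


k = 4 = 100_2 (binary, LSB first: 001)
Double-and-add from P = (9, 6):
  bit 0 = 0: acc unchanged = O
  bit 1 = 0: acc unchanged = O
  bit 2 = 1: acc = O + (5, 10) = (5, 10)

4P = (5, 10)


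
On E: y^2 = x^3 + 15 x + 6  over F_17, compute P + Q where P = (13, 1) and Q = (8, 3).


P != Q, so use the chord formula.
s = (y2 - y1) / (x2 - x1) = (2) / (12) mod 17 = 3
x3 = s^2 - x1 - x2 mod 17 = 3^2 - 13 - 8 = 5
y3 = s (x1 - x3) - y1 mod 17 = 3 * (13 - 5) - 1 = 6

P + Q = (5, 6)


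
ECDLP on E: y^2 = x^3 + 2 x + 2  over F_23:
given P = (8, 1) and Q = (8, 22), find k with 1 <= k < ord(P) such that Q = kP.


Enumerate multiples of P until we hit Q = (8, 22):
  1P = (8, 1)
  2P = (9, 17)
  3P = (9, 6)
  4P = (8, 22)
Match found at i = 4.

k = 4


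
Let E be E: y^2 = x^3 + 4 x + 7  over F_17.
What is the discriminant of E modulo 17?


4 a^3 + 27 b^2 = 4*4^3 + 27*7^2 = 256 + 1323 = 1579
Delta = -16 * (1579) = -25264
Delta mod 17 = 15

Delta = 15 (mod 17)


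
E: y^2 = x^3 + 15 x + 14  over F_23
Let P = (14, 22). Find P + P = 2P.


Doubling: s = (3 x1^2 + a) / (2 y1)
s = (3*14^2 + 15) / (2*22) mod 23 = 9
x3 = s^2 - 2 x1 mod 23 = 9^2 - 2*14 = 7
y3 = s (x1 - x3) - y1 mod 23 = 9 * (14 - 7) - 22 = 18

2P = (7, 18)


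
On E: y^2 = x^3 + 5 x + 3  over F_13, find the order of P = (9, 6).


Compute successive multiples of P until we hit O:
  1P = (9, 6)
  2P = (9, 7)
  3P = O

ord(P) = 3


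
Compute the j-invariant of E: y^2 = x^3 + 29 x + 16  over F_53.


Delta = -16(4 a^3 + 27 b^2) mod 53 = 26
-1728 * (4 a)^3 = -1728 * (4*29)^3 mod 53 = 12
j = 12 * 26^(-1) mod 53 = 29

j = 29 (mod 53)


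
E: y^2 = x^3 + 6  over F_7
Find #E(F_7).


For each x in F_7, count y with y^2 = x^3 + 0 x + 6 mod 7:
  x = 1: RHS = 0, y in [0]  -> 1 point(s)
  x = 2: RHS = 0, y in [0]  -> 1 point(s)
  x = 4: RHS = 0, y in [0]  -> 1 point(s)
Affine points: 3. Add the point at infinity: total = 4.

#E(F_7) = 4


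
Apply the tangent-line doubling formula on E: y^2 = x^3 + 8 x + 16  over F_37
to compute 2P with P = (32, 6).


Doubling: s = (3 x1^2 + a) / (2 y1)
s = (3*32^2 + 8) / (2*6) mod 37 = 10
x3 = s^2 - 2 x1 mod 37 = 10^2 - 2*32 = 36
y3 = s (x1 - x3) - y1 mod 37 = 10 * (32 - 36) - 6 = 28

2P = (36, 28)


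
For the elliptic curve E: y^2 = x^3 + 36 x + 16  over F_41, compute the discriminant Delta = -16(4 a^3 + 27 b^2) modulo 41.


4 a^3 + 27 b^2 = 4*36^3 + 27*16^2 = 186624 + 6912 = 193536
Delta = -16 * (193536) = -3096576
Delta mod 41 = 31

Delta = 31 (mod 41)


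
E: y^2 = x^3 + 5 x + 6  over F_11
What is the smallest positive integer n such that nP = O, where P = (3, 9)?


Compute successive multiples of P until we hit O:
  1P = (3, 9)
  2P = (3, 2)
  3P = O

ord(P) = 3


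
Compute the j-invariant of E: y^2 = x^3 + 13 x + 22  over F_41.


Delta = -16(4 a^3 + 27 b^2) mod 41 = 34
-1728 * (4 a)^3 = -1728 * (4*13)^3 mod 41 = 9
j = 9 * 34^(-1) mod 41 = 28

j = 28 (mod 41)


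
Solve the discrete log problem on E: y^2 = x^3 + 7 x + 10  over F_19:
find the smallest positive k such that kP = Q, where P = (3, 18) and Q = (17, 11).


Enumerate multiples of P until we hit Q = (17, 11):
  1P = (3, 18)
  2P = (17, 11)
Match found at i = 2.

k = 2


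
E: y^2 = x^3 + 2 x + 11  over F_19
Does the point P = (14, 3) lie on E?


Check whether y^2 = x^3 + 2 x + 11 (mod 19) for (x, y) = (14, 3).
LHS: y^2 = 3^2 mod 19 = 9
RHS: x^3 + 2 x + 11 = 14^3 + 2*14 + 11 mod 19 = 9
LHS = RHS

Yes, on the curve


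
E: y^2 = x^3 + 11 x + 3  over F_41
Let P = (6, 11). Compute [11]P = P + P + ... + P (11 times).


k = 11 = 1011_2 (binary, LSB first: 1101)
Double-and-add from P = (6, 11):
  bit 0 = 1: acc = O + (6, 11) = (6, 11)
  bit 1 = 1: acc = (6, 11) + (27, 4) = (40, 14)
  bit 2 = 0: acc unchanged = (40, 14)
  bit 3 = 1: acc = (40, 14) + (23, 0) = (35, 7)

11P = (35, 7)


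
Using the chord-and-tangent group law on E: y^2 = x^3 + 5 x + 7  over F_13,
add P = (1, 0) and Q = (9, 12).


P != Q, so use the chord formula.
s = (y2 - y1) / (x2 - x1) = (12) / (8) mod 13 = 8
x3 = s^2 - x1 - x2 mod 13 = 8^2 - 1 - 9 = 2
y3 = s (x1 - x3) - y1 mod 13 = 8 * (1 - 2) - 0 = 5

P + Q = (2, 5)


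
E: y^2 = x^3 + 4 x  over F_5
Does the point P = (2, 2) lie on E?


Check whether y^2 = x^3 + 4 x + 0 (mod 5) for (x, y) = (2, 2).
LHS: y^2 = 2^2 mod 5 = 4
RHS: x^3 + 4 x + 0 = 2^3 + 4*2 + 0 mod 5 = 1
LHS != RHS

No, not on the curve


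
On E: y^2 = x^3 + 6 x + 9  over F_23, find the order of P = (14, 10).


Compute successive multiples of P until we hit O:
  1P = (14, 10)
  2P = (7, 7)
  3P = (5, 7)
  4P = (22, 18)
  5P = (11, 16)
  6P = (2, 12)
  7P = (0, 3)
  8P = (15, 1)
  ... (continuing to 27P)
  27P = O

ord(P) = 27


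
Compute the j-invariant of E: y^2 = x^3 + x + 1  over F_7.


Delta = -16(4 a^3 + 27 b^2) mod 7 = 1
-1728 * (4 a)^3 = -1728 * (4*1)^3 mod 7 = 1
j = 1 * 1^(-1) mod 7 = 1

j = 1 (mod 7)


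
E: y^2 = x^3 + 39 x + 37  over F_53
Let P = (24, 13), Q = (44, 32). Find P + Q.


P != Q, so use the chord formula.
s = (y2 - y1) / (x2 - x1) = (19) / (20) mod 53 = 46
x3 = s^2 - x1 - x2 mod 53 = 46^2 - 24 - 44 = 34
y3 = s (x1 - x3) - y1 mod 53 = 46 * (24 - 34) - 13 = 4

P + Q = (34, 4)


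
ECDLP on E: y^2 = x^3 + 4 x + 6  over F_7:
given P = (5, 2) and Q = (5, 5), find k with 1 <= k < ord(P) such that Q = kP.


Enumerate multiples of P until we hit Q = (5, 5):
  1P = (5, 2)
  2P = (6, 1)
  3P = (4, 4)
  4P = (2, 6)
  5P = (1, 2)
  6P = (1, 5)
  7P = (2, 1)
  8P = (4, 3)
  9P = (6, 6)
  10P = (5, 5)
Match found at i = 10.

k = 10


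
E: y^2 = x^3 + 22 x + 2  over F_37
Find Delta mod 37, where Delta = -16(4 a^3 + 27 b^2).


4 a^3 + 27 b^2 = 4*22^3 + 27*2^2 = 42592 + 108 = 42700
Delta = -16 * (42700) = -683200
Delta mod 37 = 5

Delta = 5 (mod 37)


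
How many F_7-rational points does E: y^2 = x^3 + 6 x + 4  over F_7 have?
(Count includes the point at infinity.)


For each x in F_7, count y with y^2 = x^3 + 6 x + 4 mod 7:
  x = 0: RHS = 4, y in [2, 5]  -> 2 point(s)
  x = 1: RHS = 4, y in [2, 5]  -> 2 point(s)
  x = 3: RHS = 0, y in [0]  -> 1 point(s)
  x = 4: RHS = 1, y in [1, 6]  -> 2 point(s)
  x = 6: RHS = 4, y in [2, 5]  -> 2 point(s)
Affine points: 9. Add the point at infinity: total = 10.

#E(F_7) = 10


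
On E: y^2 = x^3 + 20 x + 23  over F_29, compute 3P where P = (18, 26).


k = 3 = 11_2 (binary, LSB first: 11)
Double-and-add from P = (18, 26):
  bit 0 = 1: acc = O + (18, 26) = (18, 26)
  bit 1 = 1: acc = (18, 26) + (23, 8) = (23, 21)

3P = (23, 21)


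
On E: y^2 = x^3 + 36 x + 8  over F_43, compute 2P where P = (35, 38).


Doubling: s = (3 x1^2 + a) / (2 y1)
s = (3*35^2 + 36) / (2*38) mod 43 = 3
x3 = s^2 - 2 x1 mod 43 = 3^2 - 2*35 = 25
y3 = s (x1 - x3) - y1 mod 43 = 3 * (35 - 25) - 38 = 35

2P = (25, 35)


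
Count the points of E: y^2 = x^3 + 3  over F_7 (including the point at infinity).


For each x in F_7, count y with y^2 = x^3 + 0 x + 3 mod 7:
  x = 1: RHS = 4, y in [2, 5]  -> 2 point(s)
  x = 2: RHS = 4, y in [2, 5]  -> 2 point(s)
  x = 3: RHS = 2, y in [3, 4]  -> 2 point(s)
  x = 4: RHS = 4, y in [2, 5]  -> 2 point(s)
  x = 5: RHS = 2, y in [3, 4]  -> 2 point(s)
  x = 6: RHS = 2, y in [3, 4]  -> 2 point(s)
Affine points: 12. Add the point at infinity: total = 13.

#E(F_7) = 13


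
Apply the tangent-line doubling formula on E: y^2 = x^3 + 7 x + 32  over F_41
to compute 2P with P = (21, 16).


Doubling: s = (3 x1^2 + a) / (2 y1)
s = (3*21^2 + 7) / (2*16) mod 41 = 39
x3 = s^2 - 2 x1 mod 41 = 39^2 - 2*21 = 3
y3 = s (x1 - x3) - y1 mod 41 = 39 * (21 - 3) - 16 = 30

2P = (3, 30)


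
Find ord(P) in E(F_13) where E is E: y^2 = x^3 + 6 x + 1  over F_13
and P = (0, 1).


Compute successive multiples of P until we hit O:
  1P = (0, 1)
  2P = (9, 11)
  3P = (7, 10)
  4P = (5, 0)
  5P = (7, 3)
  6P = (9, 2)
  7P = (0, 12)
  8P = O

ord(P) = 8


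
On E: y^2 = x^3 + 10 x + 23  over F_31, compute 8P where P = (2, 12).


k = 8 = 1000_2 (binary, LSB first: 0001)
Double-and-add from P = (2, 12):
  bit 0 = 0: acc unchanged = O
  bit 1 = 0: acc unchanged = O
  bit 2 = 0: acc unchanged = O
  bit 3 = 1: acc = O + (22, 14) = (22, 14)

8P = (22, 14)


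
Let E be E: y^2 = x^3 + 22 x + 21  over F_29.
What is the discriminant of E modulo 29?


4 a^3 + 27 b^2 = 4*22^3 + 27*21^2 = 42592 + 11907 = 54499
Delta = -16 * (54499) = -871984
Delta mod 29 = 17

Delta = 17 (mod 29)


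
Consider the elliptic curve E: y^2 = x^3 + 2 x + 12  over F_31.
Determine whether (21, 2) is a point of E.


Check whether y^2 = x^3 + 2 x + 12 (mod 31) for (x, y) = (21, 2).
LHS: y^2 = 2^2 mod 31 = 4
RHS: x^3 + 2 x + 12 = 21^3 + 2*21 + 12 mod 31 = 15
LHS != RHS

No, not on the curve


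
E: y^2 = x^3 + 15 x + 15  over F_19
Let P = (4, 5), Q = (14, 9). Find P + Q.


P != Q, so use the chord formula.
s = (y2 - y1) / (x2 - x1) = (4) / (10) mod 19 = 8
x3 = s^2 - x1 - x2 mod 19 = 8^2 - 4 - 14 = 8
y3 = s (x1 - x3) - y1 mod 19 = 8 * (4 - 8) - 5 = 1

P + Q = (8, 1)


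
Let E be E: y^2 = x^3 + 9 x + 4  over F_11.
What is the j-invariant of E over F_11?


Delta = -16(4 a^3 + 27 b^2) mod 11 = 2
-1728 * (4 a)^3 = -1728 * (4*9)^3 mod 11 = 6
j = 6 * 2^(-1) mod 11 = 3

j = 3 (mod 11)


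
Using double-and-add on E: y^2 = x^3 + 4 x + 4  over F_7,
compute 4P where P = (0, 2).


k = 4 = 100_2 (binary, LSB first: 001)
Double-and-add from P = (0, 2):
  bit 0 = 0: acc unchanged = O
  bit 1 = 0: acc unchanged = O
  bit 2 = 1: acc = O + (5, 3) = (5, 3)

4P = (5, 3)


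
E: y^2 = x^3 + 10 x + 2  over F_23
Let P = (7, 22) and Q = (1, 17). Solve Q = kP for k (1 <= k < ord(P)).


Enumerate multiples of P until we hit Q = (1, 17):
  1P = (7, 22)
  2P = (13, 12)
  3P = (16, 16)
  4P = (3, 6)
  5P = (6, 5)
  6P = (0, 5)
  7P = (5, 19)
  8P = (19, 6)
  9P = (9, 19)
  10P = (15, 13)
  11P = (17, 18)
  12P = (1, 17)
Match found at i = 12.

k = 12


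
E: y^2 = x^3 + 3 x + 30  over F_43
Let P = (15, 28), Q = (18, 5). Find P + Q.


P != Q, so use the chord formula.
s = (y2 - y1) / (x2 - x1) = (20) / (3) mod 43 = 21
x3 = s^2 - x1 - x2 mod 43 = 21^2 - 15 - 18 = 21
y3 = s (x1 - x3) - y1 mod 43 = 21 * (15 - 21) - 28 = 18

P + Q = (21, 18)


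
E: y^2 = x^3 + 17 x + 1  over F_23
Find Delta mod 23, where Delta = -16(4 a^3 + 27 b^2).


4 a^3 + 27 b^2 = 4*17^3 + 27*1^2 = 19652 + 27 = 19679
Delta = -16 * (19679) = -314864
Delta mod 23 = 6

Delta = 6 (mod 23)


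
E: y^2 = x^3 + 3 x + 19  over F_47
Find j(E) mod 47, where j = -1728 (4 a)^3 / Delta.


Delta = -16(4 a^3 + 27 b^2) mod 47 = 5
-1728 * (4 a)^3 = -1728 * (4*3)^3 mod 47 = 20
j = 20 * 5^(-1) mod 47 = 4

j = 4 (mod 47)


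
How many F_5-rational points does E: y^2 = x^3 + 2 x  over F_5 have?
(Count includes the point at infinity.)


For each x in F_5, count y with y^2 = x^3 + 2 x + 0 mod 5:
  x = 0: RHS = 0, y in [0]  -> 1 point(s)
Affine points: 1. Add the point at infinity: total = 2.

#E(F_5) = 2


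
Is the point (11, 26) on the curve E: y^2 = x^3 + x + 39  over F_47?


Check whether y^2 = x^3 + 1 x + 39 (mod 47) for (x, y) = (11, 26).
LHS: y^2 = 26^2 mod 47 = 18
RHS: x^3 + 1 x + 39 = 11^3 + 1*11 + 39 mod 47 = 18
LHS = RHS

Yes, on the curve


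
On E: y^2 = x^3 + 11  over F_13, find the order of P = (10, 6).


Compute successive multiples of P until we hit O:
  1P = (10, 6)
  2P = (7, 4)
  3P = (8, 4)
  4P = (9, 8)
  5P = (11, 9)
  6P = (1, 8)
  7P = (12, 6)
  8P = (4, 7)
  ... (continuing to 19P)
  19P = O

ord(P) = 19


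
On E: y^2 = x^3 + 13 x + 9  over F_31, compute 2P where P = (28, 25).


Doubling: s = (3 x1^2 + a) / (2 y1)
s = (3*28^2 + 13) / (2*25) mod 31 = 7
x3 = s^2 - 2 x1 mod 31 = 7^2 - 2*28 = 24
y3 = s (x1 - x3) - y1 mod 31 = 7 * (28 - 24) - 25 = 3

2P = (24, 3)


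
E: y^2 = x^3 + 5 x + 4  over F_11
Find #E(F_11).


For each x in F_11, count y with y^2 = x^3 + 5 x + 4 mod 11:
  x = 0: RHS = 4, y in [2, 9]  -> 2 point(s)
  x = 2: RHS = 0, y in [0]  -> 1 point(s)
  x = 4: RHS = 0, y in [0]  -> 1 point(s)
  x = 5: RHS = 0, y in [0]  -> 1 point(s)
  x = 10: RHS = 9, y in [3, 8]  -> 2 point(s)
Affine points: 7. Add the point at infinity: total = 8.

#E(F_11) = 8


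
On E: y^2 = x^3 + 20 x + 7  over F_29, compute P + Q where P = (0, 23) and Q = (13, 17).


P != Q, so use the chord formula.
s = (y2 - y1) / (x2 - x1) = (23) / (13) mod 29 = 4
x3 = s^2 - x1 - x2 mod 29 = 4^2 - 0 - 13 = 3
y3 = s (x1 - x3) - y1 mod 29 = 4 * (0 - 3) - 23 = 23

P + Q = (3, 23)


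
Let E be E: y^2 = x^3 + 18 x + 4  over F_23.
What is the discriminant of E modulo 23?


4 a^3 + 27 b^2 = 4*18^3 + 27*4^2 = 23328 + 432 = 23760
Delta = -16 * (23760) = -380160
Delta mod 23 = 7

Delta = 7 (mod 23)


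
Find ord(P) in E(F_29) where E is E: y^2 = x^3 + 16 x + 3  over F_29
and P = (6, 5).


Compute successive multiples of P until we hit O:
  1P = (6, 5)
  2P = (13, 1)
  3P = (5, 11)
  4P = (25, 22)
  5P = (18, 27)
  6P = (14, 19)
  7P = (3, 22)
  8P = (7, 20)
  ... (continuing to 34P)
  34P = O

ord(P) = 34


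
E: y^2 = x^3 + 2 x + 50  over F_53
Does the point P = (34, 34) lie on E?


Check whether y^2 = x^3 + 2 x + 50 (mod 53) for (x, y) = (34, 34).
LHS: y^2 = 34^2 mod 53 = 43
RHS: x^3 + 2 x + 50 = 34^3 + 2*34 + 50 mod 53 = 43
LHS = RHS

Yes, on the curve


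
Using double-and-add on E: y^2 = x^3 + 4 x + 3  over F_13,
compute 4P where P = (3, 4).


k = 4 = 100_2 (binary, LSB first: 001)
Double-and-add from P = (3, 4):
  bit 0 = 0: acc unchanged = O
  bit 1 = 0: acc unchanged = O
  bit 2 = 1: acc = O + (7, 6) = (7, 6)

4P = (7, 6)


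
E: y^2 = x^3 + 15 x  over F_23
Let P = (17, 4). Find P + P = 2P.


Doubling: s = (3 x1^2 + a) / (2 y1)
s = (3*17^2 + 15) / (2*4) mod 23 = 1
x3 = s^2 - 2 x1 mod 23 = 1^2 - 2*17 = 13
y3 = s (x1 - x3) - y1 mod 23 = 1 * (17 - 13) - 4 = 0

2P = (13, 0)


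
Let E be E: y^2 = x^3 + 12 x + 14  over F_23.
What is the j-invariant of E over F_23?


Delta = -16(4 a^3 + 27 b^2) mod 23 = 6
-1728 * (4 a)^3 = -1728 * (4*12)^3 mod 23 = 22
j = 22 * 6^(-1) mod 23 = 19

j = 19 (mod 23)


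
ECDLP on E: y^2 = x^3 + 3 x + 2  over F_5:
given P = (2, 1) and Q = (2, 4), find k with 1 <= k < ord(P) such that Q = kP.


Enumerate multiples of P until we hit Q = (2, 4):
  1P = (2, 1)
  2P = (1, 4)
  3P = (1, 1)
  4P = (2, 4)
Match found at i = 4.

k = 4


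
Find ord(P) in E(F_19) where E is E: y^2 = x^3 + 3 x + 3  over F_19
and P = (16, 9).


Compute successive multiples of P until we hit O:
  1P = (16, 9)
  2P = (13, 15)
  3P = (13, 4)
  4P = (16, 10)
  5P = O

ord(P) = 5


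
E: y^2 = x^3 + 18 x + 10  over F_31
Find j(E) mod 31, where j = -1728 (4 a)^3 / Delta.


Delta = -16(4 a^3 + 27 b^2) mod 31 = 6
-1728 * (4 a)^3 = -1728 * (4*18)^3 mod 31 = 2
j = 2 * 6^(-1) mod 31 = 21

j = 21 (mod 31)


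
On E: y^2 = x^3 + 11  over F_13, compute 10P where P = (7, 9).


k = 10 = 1010_2 (binary, LSB first: 0101)
Double-and-add from P = (7, 9):
  bit 0 = 0: acc unchanged = O
  bit 1 = 1: acc = O + (9, 5) = (9, 5)
  bit 2 = 0: acc unchanged = (9, 5)
  bit 3 = 1: acc = (9, 5) + (8, 4) = (10, 7)

10P = (10, 7)


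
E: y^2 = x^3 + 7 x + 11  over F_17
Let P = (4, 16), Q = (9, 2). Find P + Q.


P != Q, so use the chord formula.
s = (y2 - y1) / (x2 - x1) = (3) / (5) mod 17 = 4
x3 = s^2 - x1 - x2 mod 17 = 4^2 - 4 - 9 = 3
y3 = s (x1 - x3) - y1 mod 17 = 4 * (4 - 3) - 16 = 5

P + Q = (3, 5)


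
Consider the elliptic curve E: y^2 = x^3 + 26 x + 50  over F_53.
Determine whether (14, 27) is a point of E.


Check whether y^2 = x^3 + 26 x + 50 (mod 53) for (x, y) = (14, 27).
LHS: y^2 = 27^2 mod 53 = 40
RHS: x^3 + 26 x + 50 = 14^3 + 26*14 + 50 mod 53 = 31
LHS != RHS

No, not on the curve


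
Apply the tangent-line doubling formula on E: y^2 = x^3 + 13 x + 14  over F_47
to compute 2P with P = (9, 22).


Doubling: s = (3 x1^2 + a) / (2 y1)
s = (3*9^2 + 13) / (2*22) mod 47 = 40
x3 = s^2 - 2 x1 mod 47 = 40^2 - 2*9 = 31
y3 = s (x1 - x3) - y1 mod 47 = 40 * (9 - 31) - 22 = 38

2P = (31, 38)


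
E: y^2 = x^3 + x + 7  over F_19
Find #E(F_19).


For each x in F_19, count y with y^2 = x^3 + 1 x + 7 mod 19:
  x = 0: RHS = 7, y in [8, 11]  -> 2 point(s)
  x = 1: RHS = 9, y in [3, 16]  -> 2 point(s)
  x = 2: RHS = 17, y in [6, 13]  -> 2 point(s)
  x = 5: RHS = 4, y in [2, 17]  -> 2 point(s)
  x = 6: RHS = 1, y in [1, 18]  -> 2 point(s)
  x = 9: RHS = 4, y in [2, 17]  -> 2 point(s)
  x = 11: RHS = 0, y in [0]  -> 1 point(s)
  x = 17: RHS = 16, y in [4, 15]  -> 2 point(s)
  x = 18: RHS = 5, y in [9, 10]  -> 2 point(s)
Affine points: 17. Add the point at infinity: total = 18.

#E(F_19) = 18


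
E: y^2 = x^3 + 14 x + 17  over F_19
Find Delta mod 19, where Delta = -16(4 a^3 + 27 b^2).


4 a^3 + 27 b^2 = 4*14^3 + 27*17^2 = 10976 + 7803 = 18779
Delta = -16 * (18779) = -300464
Delta mod 19 = 2

Delta = 2 (mod 19)


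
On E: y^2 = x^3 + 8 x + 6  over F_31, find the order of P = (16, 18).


Compute successive multiples of P until we hit O:
  1P = (16, 18)
  2P = (4, 3)
  3P = (30, 11)
  4P = (24, 17)
  5P = (7, 8)
  6P = (10, 30)
  7P = (9, 30)
  8P = (14, 14)
  ... (continuing to 25P)
  25P = O

ord(P) = 25


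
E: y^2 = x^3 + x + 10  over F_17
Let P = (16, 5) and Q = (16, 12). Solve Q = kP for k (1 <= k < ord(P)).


Enumerate multiples of P until we hit Q = (16, 12):
  1P = (16, 5)
  2P = (11, 14)
  3P = (15, 0)
  4P = (11, 3)
  5P = (16, 12)
Match found at i = 5.

k = 5


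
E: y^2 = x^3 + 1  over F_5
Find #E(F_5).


For each x in F_5, count y with y^2 = x^3 + 0 x + 1 mod 5:
  x = 0: RHS = 1, y in [1, 4]  -> 2 point(s)
  x = 2: RHS = 4, y in [2, 3]  -> 2 point(s)
  x = 4: RHS = 0, y in [0]  -> 1 point(s)
Affine points: 5. Add the point at infinity: total = 6.

#E(F_5) = 6


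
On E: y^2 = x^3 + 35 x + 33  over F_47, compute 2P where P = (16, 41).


Doubling: s = (3 x1^2 + a) / (2 y1)
s = (3*16^2 + 35) / (2*41) mod 47 = 31
x3 = s^2 - 2 x1 mod 47 = 31^2 - 2*16 = 36
y3 = s (x1 - x3) - y1 mod 47 = 31 * (16 - 36) - 41 = 44

2P = (36, 44)
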